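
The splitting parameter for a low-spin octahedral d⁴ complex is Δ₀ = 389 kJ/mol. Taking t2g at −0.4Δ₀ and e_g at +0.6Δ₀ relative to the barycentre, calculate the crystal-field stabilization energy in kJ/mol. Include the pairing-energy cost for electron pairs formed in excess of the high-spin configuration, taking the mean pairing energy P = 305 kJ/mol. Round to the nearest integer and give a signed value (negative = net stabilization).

Configuration: t2g^4 e_g^0.
The orbital stabilization is -1.6Δ₀ = -1.6 × 389 = -622 kJ/mol.
High-spin d⁴ would be t2g^3 e_g^1 with 0 pairs; low-spin has 1, so 1 excess pair costs +1P = +305 kJ/mol.
Overall CFSE = -622 + 305 = -317 kJ/mol.

-317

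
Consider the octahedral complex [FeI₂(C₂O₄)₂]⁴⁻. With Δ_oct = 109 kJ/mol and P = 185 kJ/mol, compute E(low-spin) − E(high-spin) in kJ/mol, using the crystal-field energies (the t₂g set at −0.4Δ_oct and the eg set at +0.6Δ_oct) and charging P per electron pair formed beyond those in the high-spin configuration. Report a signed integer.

Ligand charges: 2×(-1) from I⁻ and 2×(-2) from C₂O₄²⁻ sum to -6; with overall charge -4, Fe is +2.
Fe is in group 8, so Fe²⁺ is d⁶ (8 − 2 = 6).
In the high-spin limit (t₂g⁴ eg²) the orbital term is -0.4Δ_oct = -44 kJ/mol, with no excess pairing.
Low-spin t₂g⁶ eg⁰ gives -2.4Δ_oct = -262 kJ/mol, but forming 2 extra pairs costs 2P = 370 kJ/mol, so E(LS) = -262 + 370 = 108 kJ/mol.
E(LS) − E(HS) = 108 − (-44) = 152 kJ/mol.

152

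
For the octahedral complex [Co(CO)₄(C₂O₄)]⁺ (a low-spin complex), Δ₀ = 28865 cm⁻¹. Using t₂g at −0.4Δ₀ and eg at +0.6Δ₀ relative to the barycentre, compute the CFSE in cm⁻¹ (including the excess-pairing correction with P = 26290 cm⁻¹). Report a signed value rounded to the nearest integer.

Ligand charges: 4×(+0) from CO and 1×(-2) from C₂O₄²⁻ sum to -2; with overall charge +1, Co is +3.
Group 9 minus oxidation state +3 gives a d⁶ configuration for Co³⁺.
Electron filling gives t₂g⁶ eg⁰.
The orbital stabilization is -2.4Δ₀ = -2.4 × 28865 = -69276 cm⁻¹.
Relative to high-spin t₂g⁴ eg² (1 paired), the low-spin configuration has 2 additional pairs, contributing +2 × 26290 = +52580 cm⁻¹.
Net CFSE = -69276 + 52580 = -16696 cm⁻¹.

-16696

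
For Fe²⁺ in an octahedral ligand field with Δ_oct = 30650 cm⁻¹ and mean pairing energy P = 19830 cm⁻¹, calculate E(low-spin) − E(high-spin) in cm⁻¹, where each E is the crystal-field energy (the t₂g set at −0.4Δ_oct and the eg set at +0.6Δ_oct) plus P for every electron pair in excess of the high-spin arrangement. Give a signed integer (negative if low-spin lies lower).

Fe²⁺: group 8, so d-count = 8 − 2 = 6.
High-spin d⁶ fills as t₂g⁴ eg² with CFSE 4(−0.4) + 2(+0.6) = -0.4Δ_oct = -12260 cm⁻¹.
Low-spin: t₂g⁶ eg⁰, orbital CFSE = -2.4Δ_oct = -73560 cm⁻¹; plus 2 excess pairs × P = +39660 cm⁻¹; total -33900 cm⁻¹.
Thus E(LS) − E(HS) = -21640 cm⁻¹.

-21640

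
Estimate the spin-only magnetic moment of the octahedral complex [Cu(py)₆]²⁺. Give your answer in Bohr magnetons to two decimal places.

py is neutral, so the +2 overall charge sits on Cu: oxidation state +2.
Cu is in group 11, so Cu²⁺ is d⁹ (11 − 2 = 9).
Configuration: t₂g⁶ eg³ → 1 unpaired electron.
μ(spin-only) = √[1(1+2)] = √3 ≈ 1.73 Bohr magnetons.

1.73 Bohr magnetons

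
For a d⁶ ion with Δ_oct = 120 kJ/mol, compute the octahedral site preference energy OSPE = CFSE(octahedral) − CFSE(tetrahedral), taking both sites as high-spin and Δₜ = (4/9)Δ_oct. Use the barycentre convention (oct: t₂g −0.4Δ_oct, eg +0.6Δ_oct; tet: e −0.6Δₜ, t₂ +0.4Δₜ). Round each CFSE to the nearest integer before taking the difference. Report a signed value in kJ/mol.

Octahedral high-spin t2g^4 e_g^2: CFSE = -0.4 × 120 = -48 kJ/mol.
Tetrahedral: e^3 t2^3, CFSE = 3(−0.6) + 3(+0.4) = -0.6Δₜ = -0.6 × (4/9) × 120 = -32 kJ/mol.
OSPE = -48 − (-32) = -16 kJ/mol.

-16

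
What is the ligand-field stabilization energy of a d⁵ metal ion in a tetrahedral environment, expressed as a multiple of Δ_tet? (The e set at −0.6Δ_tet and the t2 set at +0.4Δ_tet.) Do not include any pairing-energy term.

0.0 Δ_tet

Tetrahedral splitting is small, so the complex is high-spin.
Configuration: e^2 t2^3.
CFSE = 2(-0.6Δ_tet) + 3(0.4Δ_tet) = -1.2Δ_tet + 1.2Δ_tet = 0.0Δ_tet.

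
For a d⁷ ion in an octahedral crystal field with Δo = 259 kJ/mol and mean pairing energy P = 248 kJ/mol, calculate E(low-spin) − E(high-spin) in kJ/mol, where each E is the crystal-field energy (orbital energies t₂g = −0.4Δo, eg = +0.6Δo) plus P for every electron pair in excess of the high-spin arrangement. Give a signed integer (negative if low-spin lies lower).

-11

In the high-spin limit (t₂g⁵ eg²) the orbital term is -0.8Δo = -207 kJ/mol, with no excess pairing.
Low-spin t₂g⁶ eg¹ gives -1.8Δo = -466 kJ/mol, but forming 1 extra pair costs 1P = 248 kJ/mol, so E(LS) = -466 + 248 = -218 kJ/mol.
Thus E(LS) − E(HS) = -11 kJ/mol.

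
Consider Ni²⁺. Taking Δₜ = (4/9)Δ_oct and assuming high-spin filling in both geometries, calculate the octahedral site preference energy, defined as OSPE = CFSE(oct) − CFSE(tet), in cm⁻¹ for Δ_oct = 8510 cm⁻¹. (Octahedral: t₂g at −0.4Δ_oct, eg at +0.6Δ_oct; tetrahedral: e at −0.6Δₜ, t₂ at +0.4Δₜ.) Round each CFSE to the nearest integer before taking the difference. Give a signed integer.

Group 10 minus oxidation state +2 gives a d⁸ configuration for Ni²⁺.
In an octahedral site d⁸ (HS) is t₂g⁶ eg², giving CFSE(oct) = -1.2Δ_oct = -10212 cm⁻¹.
Tetrahedral: e⁴ t₂⁴, CFSE = 4(−0.6) + 4(+0.4) = -0.8Δₜ = -0.8 × (4/9) × 8510 = -3026 cm⁻¹.
OSPE = -10212 − (-3026) = -7186 cm⁻¹.

-7186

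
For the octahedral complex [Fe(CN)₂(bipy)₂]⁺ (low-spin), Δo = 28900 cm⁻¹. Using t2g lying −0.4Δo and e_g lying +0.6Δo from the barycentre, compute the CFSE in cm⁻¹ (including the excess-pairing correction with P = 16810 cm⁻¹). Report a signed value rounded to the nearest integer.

-24180

Ligand charges: 2×(-1) from CN⁻ and 2×(+0) from bipy sum to -2; with overall charge +1, Fe is +3.
Fe sits in group 8; removing 3 electrons leaves Fe³⁺ with 8 − 3 = 5 d electrons.
Electron filling gives t2g^5 e_g^0.
Orbital CFSE = 5(-0.4) + 0(0.6) = -2.0Δo = -2.0 × 28900 = -57800 cm⁻¹.
Relative to high-spin t2g^3 e_g^2 (0 paired), the low-spin configuration has 2 additional pairs, contributing +2 × 16810 = +33620 cm⁻¹.
Net CFSE = -57800 + 33620 = -24180 cm⁻¹.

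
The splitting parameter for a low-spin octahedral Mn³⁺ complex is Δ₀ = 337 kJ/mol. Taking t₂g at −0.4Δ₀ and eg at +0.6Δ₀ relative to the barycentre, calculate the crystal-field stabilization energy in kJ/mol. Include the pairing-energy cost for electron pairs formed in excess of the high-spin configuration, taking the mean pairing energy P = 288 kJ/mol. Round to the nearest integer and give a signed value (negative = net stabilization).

Group 7 minus oxidation state +3 gives a d⁴ configuration for Mn³⁺.
The d⁴ electrons fill as t₂g⁴ eg⁰.
Orbital CFSE = 4(-0.4) + 0(0.6) = -1.6Δ₀ = -1.6 × 337 = -539 kJ/mol.
Pairing penalty: 1 pair vs 0 in the high-spin reference → 1 extra × P = 288 kJ/mol.
Net CFSE = -539 + 288 = -251 kJ/mol.

-251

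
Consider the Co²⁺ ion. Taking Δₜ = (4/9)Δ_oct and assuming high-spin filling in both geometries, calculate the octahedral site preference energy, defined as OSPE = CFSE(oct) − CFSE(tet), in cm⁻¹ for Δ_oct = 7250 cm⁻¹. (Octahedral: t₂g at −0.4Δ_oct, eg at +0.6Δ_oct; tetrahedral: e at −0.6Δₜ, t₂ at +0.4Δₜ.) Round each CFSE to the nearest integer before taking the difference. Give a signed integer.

Co²⁺: group 9, so d-count = 9 − 2 = 7.
Octahedral (high-spin): t2g^5 e_g^2, CFSE = 5(−0.4) + 2(+0.6) = -0.8Δ_oct = -0.8 × 7250 = -5800 cm⁻¹.
Tetrahedral e^4 t2^3 gives -1.2Δₜ = -1.2 × (4/9) × 7250 = -3867 cm⁻¹.
Subtracting, OSPE = -5800 − (-3867) = -1933 cm⁻¹.

-1933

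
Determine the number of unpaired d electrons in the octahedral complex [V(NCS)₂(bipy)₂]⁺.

2

Ligand charges: 2×(-1) from NCS⁻ and 2×(+0) from bipy sum to -2; with overall charge +1, V is +3.
V is in group 5, so V³⁺ is d² (5 − 3 = 2).
Configuration: t₂g² eg⁰, giving 2 unpaired electrons.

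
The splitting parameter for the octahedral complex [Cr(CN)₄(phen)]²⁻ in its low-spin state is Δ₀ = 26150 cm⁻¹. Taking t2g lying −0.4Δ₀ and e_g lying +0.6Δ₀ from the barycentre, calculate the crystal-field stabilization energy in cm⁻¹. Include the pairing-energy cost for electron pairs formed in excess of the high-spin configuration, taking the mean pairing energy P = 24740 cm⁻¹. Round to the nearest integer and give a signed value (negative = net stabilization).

-17100

Ligand charges: 4×(-1) from CN⁻ and 1×(+0) from phen sum to -4; with overall charge -2, Cr is +2.
Group 6 minus oxidation state +2 gives a d⁴ configuration for Cr²⁺.
The d⁴ electrons fill as t2g^4 e_g^0.
The orbital stabilization is -1.6Δ₀ = -1.6 × 26150 = -41840 cm⁻¹.
Relative to high-spin t2g^3 e_g^1 (0 paired), the low-spin configuration has 1 additional pair, contributing +1 × 24740 = +24740 cm⁻¹.
Net CFSE = -41840 + 24740 = -17100 cm⁻¹.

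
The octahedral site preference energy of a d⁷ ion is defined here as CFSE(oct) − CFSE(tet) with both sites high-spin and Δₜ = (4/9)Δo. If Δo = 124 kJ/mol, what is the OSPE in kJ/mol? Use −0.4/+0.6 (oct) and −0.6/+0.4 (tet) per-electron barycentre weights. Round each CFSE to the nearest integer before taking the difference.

-33

Octahedral high-spin t2g^5 e_g^2: CFSE = -0.8 × 124 = -99 kJ/mol.
Tetrahedral: e^4 t2^3, CFSE = 4(−0.6) + 3(+0.4) = -1.2Δₜ = -1.2 × (4/9) × 124 = -66 kJ/mol.
OSPE = CFSE(oct) − CFSE(tet) = -99 − (-66) = -33 kJ/mol.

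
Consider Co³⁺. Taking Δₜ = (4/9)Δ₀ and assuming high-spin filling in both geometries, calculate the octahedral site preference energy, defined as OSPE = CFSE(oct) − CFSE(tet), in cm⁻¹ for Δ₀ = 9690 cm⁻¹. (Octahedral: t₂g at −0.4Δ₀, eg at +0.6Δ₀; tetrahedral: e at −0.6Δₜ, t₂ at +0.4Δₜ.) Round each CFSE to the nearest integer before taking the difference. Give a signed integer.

Co³⁺: group 9, so d-count = 9 − 3 = 6.
Octahedral high-spin t₂g⁴ eg²: CFSE = -0.4 × 9690 = -3876 cm⁻¹.
Tetrahedral e³ t₂³ gives -0.6Δₜ = -0.6 × (4/9) × 9690 = -2584 cm⁻¹.
OSPE = -3876 − (-2584) = -1292 cm⁻¹.

-1292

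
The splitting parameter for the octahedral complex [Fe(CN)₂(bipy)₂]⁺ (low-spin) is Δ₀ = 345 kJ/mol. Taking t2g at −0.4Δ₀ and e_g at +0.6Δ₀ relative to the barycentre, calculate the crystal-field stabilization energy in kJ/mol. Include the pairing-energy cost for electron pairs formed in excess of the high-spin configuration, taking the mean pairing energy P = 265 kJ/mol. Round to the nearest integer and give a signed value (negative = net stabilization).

-160

Ligand charges: 2×(-1) from CN⁻ and 2×(+0) from bipy sum to -2; with overall charge +1, Fe is +3.
Fe³⁺: group 8, so d-count = 8 − 3 = 5.
Configuration: t2g^5 e_g^0.
CFSE(orbital) = 5×(-0.4Δ₀) + 0×(0.6Δ₀) = -2.0Δ₀; with Δ₀ = 345 kJ/mol that is -690 kJ/mol.
High-spin d⁵ would be t2g^3 e_g^2 with 0 pairs; low-spin has 2, so 2 excess pairs cost +2P = +530 kJ/mol.
Combining: -690 + 530 = -160 kJ/mol.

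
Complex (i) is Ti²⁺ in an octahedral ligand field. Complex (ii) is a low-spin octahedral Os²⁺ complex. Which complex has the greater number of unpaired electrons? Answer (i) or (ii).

(i): Ti²⁺: group 4, so d-count = 4 − 2 = 2; For octahedral d² the high- and low-spin configurations coincide; t₂g² eg⁰ → 2 unpaired.
(ii): Os sits in group 8; removing 2 electrons leaves Os²⁺ with 8 − 2 = 6 d electrons; t2g^6 e_g^0 → 0 unpaired.
So (i) has more unpaired electrons.

(i)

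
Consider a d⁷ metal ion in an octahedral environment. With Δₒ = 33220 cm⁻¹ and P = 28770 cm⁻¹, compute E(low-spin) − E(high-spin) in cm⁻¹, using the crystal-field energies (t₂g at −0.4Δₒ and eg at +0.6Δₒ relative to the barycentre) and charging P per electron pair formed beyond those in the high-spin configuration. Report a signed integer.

-4450

High-spin d⁷ fills as t₂g⁵ eg² with CFSE 5(−0.4) + 2(+0.6) = -0.8Δₒ = -26576 cm⁻¹.
For low-spin the configuration is t₂g⁶ eg¹: orbital energy -1.8 × 33220 = -59796 cm⁻¹, and 1 additional pair relative to high-spin adds 28770 cm⁻¹, giving -31026 cm⁻¹.
E(LS) − E(HS) = -31026 − (-26576) = -4450 cm⁻¹.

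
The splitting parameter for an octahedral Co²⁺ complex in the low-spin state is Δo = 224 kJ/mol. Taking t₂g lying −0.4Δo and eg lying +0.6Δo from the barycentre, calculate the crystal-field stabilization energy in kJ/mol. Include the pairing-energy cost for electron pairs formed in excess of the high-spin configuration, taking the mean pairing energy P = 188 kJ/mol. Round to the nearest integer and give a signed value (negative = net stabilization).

-215

Co is in group 9, so Co²⁺ is d⁷ (9 − 2 = 7).
The d⁷ electrons fill as t₂g⁶ eg¹.
Orbital CFSE = 6(-0.4) + 1(0.6) = -1.8Δo = -1.8 × 224 = -403 kJ/mol.
Relative to high-spin t₂g⁵ eg² (2 paired), the low-spin configuration has 1 additional pair, contributing +1 × 188 = +188 kJ/mol.
Net CFSE = -403 + 188 = -215 kJ/mol.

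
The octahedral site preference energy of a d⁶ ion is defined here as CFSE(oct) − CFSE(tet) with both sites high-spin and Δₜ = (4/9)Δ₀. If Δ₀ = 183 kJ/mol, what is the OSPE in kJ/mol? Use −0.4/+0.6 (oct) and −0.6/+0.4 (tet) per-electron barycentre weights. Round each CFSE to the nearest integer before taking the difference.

Octahedral high-spin t₂g⁴ eg²: CFSE = -0.4 × 183 = -73 kJ/mol.
Tetrahedral: e³ t₂³, CFSE = 3(−0.6) + 3(+0.4) = -0.6Δₜ = -0.6 × (4/9) × 183 = -49 kJ/mol.
Subtracting, OSPE = -73 − (-49) = -24 kJ/mol.

-24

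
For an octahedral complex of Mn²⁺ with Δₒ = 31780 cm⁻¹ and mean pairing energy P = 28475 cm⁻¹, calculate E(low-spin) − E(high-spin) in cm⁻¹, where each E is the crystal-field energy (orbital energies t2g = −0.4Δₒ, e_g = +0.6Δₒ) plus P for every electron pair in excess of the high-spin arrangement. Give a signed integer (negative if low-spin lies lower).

-6610

Group 7 minus oxidation state +2 gives a d⁵ configuration for Mn²⁺.
In the high-spin limit (t2g^3 e_g^2) the orbital term is 0.0Δₒ = 0 cm⁻¹, with no excess pairing.
For low-spin the configuration is t2g^5 e_g^0: orbital energy -2.0 × 31780 = -63560 cm⁻¹, and 2 additional pairs relative to high-spin add 56950 cm⁻¹, giving -6610 cm⁻¹.
The difference is -6610 − (0) = -6610 cm⁻¹, so low-spin lies lower.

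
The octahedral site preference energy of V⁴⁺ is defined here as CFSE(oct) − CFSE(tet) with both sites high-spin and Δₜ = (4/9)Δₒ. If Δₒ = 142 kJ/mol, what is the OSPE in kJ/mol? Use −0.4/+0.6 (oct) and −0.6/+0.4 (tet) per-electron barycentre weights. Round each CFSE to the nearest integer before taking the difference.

V sits in group 5; removing 4 electrons leaves V⁴⁺ with 5 − 4 = 1 d electrons.
In an octahedral site d¹ (HS) is t2g^1 e_g^0, giving CFSE(oct) = -0.4Δₒ = -57 kJ/mol.
Tetrahedral: e^1 t2^0, CFSE = 1(−0.6) + 0(+0.4) = -0.6Δₜ = -0.6 × (4/9) × 142 = -38 kJ/mol.
Subtracting, OSPE = -57 − (-38) = -19 kJ/mol.

-19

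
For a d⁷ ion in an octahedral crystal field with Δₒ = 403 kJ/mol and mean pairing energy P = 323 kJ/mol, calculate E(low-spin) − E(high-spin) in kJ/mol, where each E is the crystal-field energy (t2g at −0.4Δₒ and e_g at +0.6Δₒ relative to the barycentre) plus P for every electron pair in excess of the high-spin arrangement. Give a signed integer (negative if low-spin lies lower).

In the high-spin limit (t2g^5 e_g^2) the orbital term is -0.8Δₒ = -322 kJ/mol, with no excess pairing.
For low-spin the configuration is t2g^6 e_g^1: orbital energy -1.8 × 403 = -725 kJ/mol, and 1 additional pair relative to high-spin adds 323 kJ/mol, giving -402 kJ/mol.
E(LS) − E(HS) = -402 − (-322) = -80 kJ/mol.

-80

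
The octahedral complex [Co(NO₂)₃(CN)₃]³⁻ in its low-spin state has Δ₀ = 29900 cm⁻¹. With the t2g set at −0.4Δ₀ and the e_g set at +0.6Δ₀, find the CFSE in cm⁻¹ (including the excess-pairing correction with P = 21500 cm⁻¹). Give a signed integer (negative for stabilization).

Ligand charges: 3×(-1) from NO₂⁻ and 3×(-1) from CN⁻ sum to -6; with overall charge -3, Co is +3.
Co³⁺: group 9, so d-count = 9 − 3 = 6.
The d⁶ electrons fill as t2g^6 e_g^0.
CFSE(orbital) = 6×(-0.4Δ₀) + 0×(0.6Δ₀) = -2.4Δ₀; with Δ₀ = 29900 cm⁻¹ that is -71760 cm⁻¹.
High-spin d⁶ would be t2g^4 e_g^2 with 1 pair; low-spin has 3, so 2 excess pairs cost +2P = +43000 cm⁻¹.
Combining: -71760 + 43000 = -28760 cm⁻¹.

-28760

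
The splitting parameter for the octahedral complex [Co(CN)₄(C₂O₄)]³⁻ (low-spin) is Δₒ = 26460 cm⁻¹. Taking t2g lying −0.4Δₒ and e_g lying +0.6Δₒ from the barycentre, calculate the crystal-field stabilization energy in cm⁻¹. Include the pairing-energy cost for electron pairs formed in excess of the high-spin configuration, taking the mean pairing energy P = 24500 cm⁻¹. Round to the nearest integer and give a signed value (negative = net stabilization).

Ligand charges: 4×(-1) from CN⁻ and 1×(-2) from C₂O₄²⁻ sum to -6; with overall charge -3, Co is +3.
Group 9 minus oxidation state +3 gives a d⁶ configuration for Co³⁺.
Configuration: t2g^6 e_g^0.
CFSE(orbital) = 6×(-0.4Δₒ) + 0×(0.6Δₒ) = -2.4Δₒ; with Δₒ = 26460 cm⁻¹ that is -63504 cm⁻¹.
Relative to high-spin t2g^4 e_g^2 (1 paired), the low-spin configuration has 2 additional pairs, contributing +2 × 24500 = +49000 cm⁻¹.
Net CFSE = -63504 + 49000 = -14504 cm⁻¹.

-14504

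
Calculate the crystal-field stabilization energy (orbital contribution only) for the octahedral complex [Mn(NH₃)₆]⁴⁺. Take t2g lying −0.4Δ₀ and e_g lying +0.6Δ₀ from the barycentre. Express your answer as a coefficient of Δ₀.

-1.2 Δ₀

NH₃ is neutral, so the +4 overall charge sits on Mn: oxidation state +4.
Mn⁴⁺: group 7, so d-count = 7 − 4 = 3.
Configuration: t2g^3 e_g^0.
CFSE = 3(-0.4Δ₀) + 0(0.6Δ₀) = -1.2Δ₀ + 0.0Δ₀ = -1.2Δ₀.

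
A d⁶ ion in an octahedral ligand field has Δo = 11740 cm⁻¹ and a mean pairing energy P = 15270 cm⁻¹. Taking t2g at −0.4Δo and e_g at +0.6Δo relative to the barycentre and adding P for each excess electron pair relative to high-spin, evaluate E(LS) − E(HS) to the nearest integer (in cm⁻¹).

In the high-spin limit (t2g^4 e_g^2) the orbital term is -0.4Δo = -4696 cm⁻¹, with no excess pairing.
For low-spin the configuration is t2g^6 e_g^0: orbital energy -2.4 × 11740 = -28176 cm⁻¹, and 2 additional pairs relative to high-spin add 30540 cm⁻¹, giving 2364 cm⁻¹.
The difference is 2364 − (-4696) = 7060 cm⁻¹, so high-spin lies lower.

7060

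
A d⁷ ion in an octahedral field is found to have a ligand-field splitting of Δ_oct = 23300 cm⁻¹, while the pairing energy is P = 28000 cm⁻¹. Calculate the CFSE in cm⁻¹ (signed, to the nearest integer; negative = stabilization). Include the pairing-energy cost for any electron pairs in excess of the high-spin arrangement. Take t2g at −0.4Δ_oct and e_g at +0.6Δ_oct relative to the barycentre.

With Δ_oct < P the complex is high-spin.
Filling d⁷ accordingly: t2g^5 e_g^2.
Orbital CFSE = -0.8Δ_oct = -0.8 × 23300 = -18640 cm⁻¹.
High-spin has no excess pairs, so no pairing correction applies.

-18640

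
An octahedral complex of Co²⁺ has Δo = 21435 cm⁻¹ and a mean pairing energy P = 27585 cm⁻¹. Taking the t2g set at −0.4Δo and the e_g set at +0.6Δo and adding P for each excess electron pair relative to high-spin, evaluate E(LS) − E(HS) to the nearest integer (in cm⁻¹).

Co sits in group 9; removing 2 electrons leaves Co²⁺ with 9 − 2 = 7 d electrons.
High-spin: t2g^5 e_g^2, CFSE = -0.8Δo = -17148 cm⁻¹.
Low-spin t2g^6 e_g^1 gives -1.8Δo = -38583 cm⁻¹, but forming 1 extra pair costs 1P = 27585 cm⁻¹, so E(LS) = -38583 + 27585 = -10998 cm⁻¹.
E(LS) − E(HS) = -10998 − (-17148) = 6150 cm⁻¹.

6150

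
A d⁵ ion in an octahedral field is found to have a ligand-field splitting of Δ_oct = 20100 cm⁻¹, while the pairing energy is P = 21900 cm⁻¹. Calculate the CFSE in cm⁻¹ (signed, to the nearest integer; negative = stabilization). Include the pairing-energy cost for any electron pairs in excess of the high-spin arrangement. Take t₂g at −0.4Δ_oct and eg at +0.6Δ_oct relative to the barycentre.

0

With Δ_oct < P the complex is high-spin.
Filling d⁵ accordingly: t₂g³ eg².
Orbital CFSE = 0.0Δ_oct = 0.0 × 20100 = 0 cm⁻¹.
High-spin has no excess pairs, so no pairing correction applies.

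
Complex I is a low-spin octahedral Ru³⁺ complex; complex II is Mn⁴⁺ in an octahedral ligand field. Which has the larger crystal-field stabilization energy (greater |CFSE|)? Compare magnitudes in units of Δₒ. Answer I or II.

I: Group 8 minus oxidation state +3 gives a d⁵ configuration for Ru³⁺; t2g^5 e_g^0, CFSE = -2.0Δₒ.
II: Group 7 minus oxidation state +4 gives a d³ configuration for Mn⁴⁺; t₂g³ eg⁰, CFSE = -1.2Δₒ.
So I has the larger |CFSE|.

I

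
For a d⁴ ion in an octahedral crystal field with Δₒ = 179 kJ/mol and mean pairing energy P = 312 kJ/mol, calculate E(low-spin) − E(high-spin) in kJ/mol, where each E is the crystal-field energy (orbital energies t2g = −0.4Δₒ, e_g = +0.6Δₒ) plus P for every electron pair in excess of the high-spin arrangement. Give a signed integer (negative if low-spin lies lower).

High-spin: t2g^3 e_g^1, CFSE = -0.6Δₒ = -107 kJ/mol.
Low-spin t2g^4 e_g^0 gives -1.6Δₒ = -286 kJ/mol, but forming 1 extra pair costs 1P = 312 kJ/mol, so E(LS) = -286 + 312 = 26 kJ/mol.
E(LS) − E(HS) = 26 − (-107) = 133 kJ/mol.

133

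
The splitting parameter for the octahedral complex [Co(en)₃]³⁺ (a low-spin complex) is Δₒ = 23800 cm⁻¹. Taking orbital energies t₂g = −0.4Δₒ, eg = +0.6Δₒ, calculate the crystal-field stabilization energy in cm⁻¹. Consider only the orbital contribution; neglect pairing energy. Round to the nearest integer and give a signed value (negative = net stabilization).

en is neutral, so the +3 overall charge sits on Co: oxidation state +3.
Co is in group 9, so Co³⁺ is d⁶ (9 − 3 = 6).
Electron filling gives t₂g⁶ eg⁰.
CFSE(orbital) = 6×(-0.4Δₒ) + 0×(0.6Δₒ) = -2.4Δₒ; with Δₒ = 23800 cm⁻¹ that is -57120 cm⁻¹.

-57120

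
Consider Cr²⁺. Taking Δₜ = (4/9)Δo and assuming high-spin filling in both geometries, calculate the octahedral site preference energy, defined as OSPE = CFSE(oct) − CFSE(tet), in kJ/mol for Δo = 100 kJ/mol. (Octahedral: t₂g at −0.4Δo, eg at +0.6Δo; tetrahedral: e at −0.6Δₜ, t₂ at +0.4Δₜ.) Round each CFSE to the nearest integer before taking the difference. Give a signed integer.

Cr sits in group 6; removing 2 electrons leaves Cr²⁺ with 6 − 2 = 4 d electrons.
In an octahedral site d⁴ (HS) is t₂g³ eg¹, giving CFSE(oct) = -0.6Δo = -60 kJ/mol.
In a tetrahedral site the filling is e² t₂²: CFSE(tet) = -0.4Δₜ = -0.4 × (4/9)(100) = -18 kJ/mol.
Subtracting, OSPE = -60 − (-18) = -42 kJ/mol.

-42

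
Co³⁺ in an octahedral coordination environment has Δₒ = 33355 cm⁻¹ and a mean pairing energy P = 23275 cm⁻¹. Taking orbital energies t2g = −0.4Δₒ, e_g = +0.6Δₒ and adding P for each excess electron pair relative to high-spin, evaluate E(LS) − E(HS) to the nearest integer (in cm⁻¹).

-20160

Group 9 minus oxidation state +3 gives a d⁶ configuration for Co³⁺.
In the high-spin limit (t2g^4 e_g^2) the orbital term is -0.4Δₒ = -13342 cm⁻¹, with no excess pairing.
Low-spin t2g^6 e_g^0 gives -2.4Δₒ = -80052 cm⁻¹, but forming 2 extra pairs costs 2P = 46550 cm⁻¹, so E(LS) = -80052 + 46550 = -33502 cm⁻¹.
The difference is -33502 − (-13342) = -20160 cm⁻¹, so low-spin lies lower.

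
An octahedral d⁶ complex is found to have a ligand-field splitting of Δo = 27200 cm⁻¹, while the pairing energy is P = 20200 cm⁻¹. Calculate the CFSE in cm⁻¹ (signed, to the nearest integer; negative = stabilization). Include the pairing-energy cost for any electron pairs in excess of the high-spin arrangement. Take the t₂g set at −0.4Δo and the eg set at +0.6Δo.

-24880

Since Δo = 27200 cm⁻¹ > P = 20200 cm⁻¹, the complex adopts the low-spin configuration.
That gives t₂g⁶ eg⁰.
Orbital CFSE = -2.4Δo = -2.4 × 27200 = -65280 cm⁻¹.
Excess pairs vs high-spin: 3 − 1 = 2; pairing cost = +40400 cm⁻¹.
Net CFSE = -65280 + 40400 = -24880 cm⁻¹.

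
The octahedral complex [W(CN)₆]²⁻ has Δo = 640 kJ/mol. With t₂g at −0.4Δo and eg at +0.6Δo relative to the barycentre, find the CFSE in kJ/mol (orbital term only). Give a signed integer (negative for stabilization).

Each CN⁻ contributes -1; 6 × (-1) = -6. With overall charge -2, W is in the +4 oxidation state.
W sits in group 6; removing 4 electrons leaves W⁴⁺ with 6 − 4 = 2 d electrons.
Configuration: t₂g² eg⁰.
The orbital stabilization is -0.8Δo = -0.8 × 640 = -512 kJ/mol.

-512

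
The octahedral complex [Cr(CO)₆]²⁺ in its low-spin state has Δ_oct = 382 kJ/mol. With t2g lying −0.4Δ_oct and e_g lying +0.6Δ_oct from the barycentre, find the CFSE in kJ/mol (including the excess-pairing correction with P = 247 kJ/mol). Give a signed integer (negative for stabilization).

-364

CO is neutral, so the +2 overall charge sits on Cr: oxidation state +2.
Cr sits in group 6; removing 2 electrons leaves Cr²⁺ with 6 − 2 = 4 d electrons.
Configuration: t2g^4 e_g^0.
Orbital CFSE = 4(-0.4) + 0(0.6) = -1.6Δ_oct = -1.6 × 382 = -611 kJ/mol.
Relative to high-spin t2g^3 e_g^1 (0 paired), the low-spin configuration has 1 additional pair, contributing +1 × 247 = +247 kJ/mol.
Net CFSE = -611 + 247 = -364 kJ/mol.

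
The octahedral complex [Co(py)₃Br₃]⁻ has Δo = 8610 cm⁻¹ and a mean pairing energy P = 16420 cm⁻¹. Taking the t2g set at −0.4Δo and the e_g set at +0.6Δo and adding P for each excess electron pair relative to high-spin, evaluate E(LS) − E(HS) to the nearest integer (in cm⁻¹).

Ligand charges: 3×(+0) from py and 3×(-1) from Br⁻ sum to -3; with overall charge -1, Co is +2.
Co is in group 9, so Co²⁺ is d⁷ (9 − 2 = 7).
High-spin d⁷ fills as t2g^5 e_g^2 with CFSE 5(−0.4) + 2(+0.6) = -0.8Δo = -6888 cm⁻¹.
Low-spin t2g^6 e_g^1 gives -1.8Δo = -15498 cm⁻¹, but forming 1 extra pair costs 1P = 16420 cm⁻¹, so E(LS) = -15498 + 16420 = 922 cm⁻¹.
Thus E(LS) − E(HS) = 7810 cm⁻¹.

7810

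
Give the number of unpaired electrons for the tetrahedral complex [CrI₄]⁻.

3

Each I⁻ contributes -1; 4 × (-1) = -4. With overall charge -1, Cr is in the +3 oxidation state.
Cr³⁺: group 6, so d-count = 6 − 3 = 3.
Tetrahedral splitting is small, so the complex is high-spin.
Configuration: e^2 t2^1, giving 3 unpaired electrons.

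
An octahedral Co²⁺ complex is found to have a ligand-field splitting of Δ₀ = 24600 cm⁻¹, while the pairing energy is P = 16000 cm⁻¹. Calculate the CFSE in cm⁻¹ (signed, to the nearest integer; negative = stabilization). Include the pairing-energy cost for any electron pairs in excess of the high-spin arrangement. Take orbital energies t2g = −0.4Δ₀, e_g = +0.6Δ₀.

-28280

Group 9 minus oxidation state +2 gives a d⁷ configuration for Co²⁺.
Δ₀ > P, so pairing is preferred: the ground state is low-spin.
That gives t2g^6 e_g^1.
Orbital CFSE = -1.8Δ₀ = -1.8 × 24600 = -44280 cm⁻¹.
Excess pairs vs high-spin: 3 − 2 = 1; pairing cost = +16000 cm⁻¹.
Net CFSE = -44280 + 16000 = -28280 cm⁻¹.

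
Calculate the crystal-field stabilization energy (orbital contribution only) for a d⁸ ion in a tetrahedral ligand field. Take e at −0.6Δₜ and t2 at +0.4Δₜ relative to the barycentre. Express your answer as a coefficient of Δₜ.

-0.8 Δₜ

With tetrahedral geometry the complex is necessarily high-spin.
Configuration: e^4 t2^4.
CFSE = 4(-0.6Δₜ) + 4(0.4Δₜ) = -2.4Δₜ + 1.6Δₜ = -0.8Δₜ.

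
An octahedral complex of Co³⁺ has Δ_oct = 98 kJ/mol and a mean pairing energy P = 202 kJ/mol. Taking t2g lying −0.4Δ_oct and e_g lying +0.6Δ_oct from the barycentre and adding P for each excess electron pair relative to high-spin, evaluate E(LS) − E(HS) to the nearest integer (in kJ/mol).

208

Co is in group 9, so Co³⁺ is d⁶ (9 − 3 = 6).
In the high-spin limit (t2g^4 e_g^2) the orbital term is -0.4Δ_oct = -39 kJ/mol, with no excess pairing.
Low-spin t2g^6 e_g^0 gives -2.4Δ_oct = -235 kJ/mol, but forming 2 extra pairs costs 2P = 404 kJ/mol, so E(LS) = -235 + 404 = 169 kJ/mol.
E(LS) − E(HS) = 169 − (-39) = 208 kJ/mol.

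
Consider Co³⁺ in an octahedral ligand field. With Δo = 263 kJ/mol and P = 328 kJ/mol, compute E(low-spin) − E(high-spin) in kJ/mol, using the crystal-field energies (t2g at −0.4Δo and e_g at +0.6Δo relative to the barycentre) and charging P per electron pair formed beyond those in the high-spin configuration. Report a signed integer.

130

Co sits in group 9; removing 3 electrons leaves Co³⁺ with 9 − 3 = 6 d electrons.
High-spin: t2g^4 e_g^2, CFSE = -0.4Δo = -105 kJ/mol.
Low-spin: t2g^6 e_g^0, orbital CFSE = -2.4Δo = -631 kJ/mol; plus 2 excess pairs × P = +656 kJ/mol; total 25 kJ/mol.
The difference is 25 − (-105) = 130 kJ/mol, so high-spin lies lower.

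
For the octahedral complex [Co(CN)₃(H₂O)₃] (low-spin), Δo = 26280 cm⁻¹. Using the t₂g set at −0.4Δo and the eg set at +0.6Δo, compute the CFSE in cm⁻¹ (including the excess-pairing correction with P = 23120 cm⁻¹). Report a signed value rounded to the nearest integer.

-16832

Ligand charges: 3×(-1) from CN⁻ and 3×(+0) from H₂O sum to -3; with overall charge +0, Co is +3.
Group 9 minus oxidation state +3 gives a d⁶ configuration for Co³⁺.
Configuration: t₂g⁶ eg⁰.
Orbital CFSE = 6(-0.4) + 0(0.6) = -2.4Δo = -2.4 × 26280 = -63072 cm⁻¹.
Relative to high-spin t₂g⁴ eg² (1 paired), the low-spin configuration has 2 additional pairs, contributing +2 × 23120 = +46240 cm⁻¹.
Net CFSE = -63072 + 46240 = -16832 cm⁻¹.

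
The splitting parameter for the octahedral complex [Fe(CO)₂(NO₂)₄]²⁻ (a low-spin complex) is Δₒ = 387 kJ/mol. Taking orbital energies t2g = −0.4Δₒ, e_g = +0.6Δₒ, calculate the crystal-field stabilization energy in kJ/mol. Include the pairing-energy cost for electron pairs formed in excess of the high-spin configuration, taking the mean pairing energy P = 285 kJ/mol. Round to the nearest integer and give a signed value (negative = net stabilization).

Ligand charges: 2×(+0) from CO and 4×(-1) from NO₂⁻ sum to -4; with overall charge -2, Fe is +2.
Fe²⁺: group 8, so d-count = 8 − 2 = 6.
The d⁶ electrons fill as t2g^6 e_g^0.
The orbital stabilization is -2.4Δₒ = -2.4 × 387 = -929 kJ/mol.
Pairing penalty: 3 pairs vs 1 in the high-spin reference → 2 extra × P = 570 kJ/mol.
Net CFSE = -929 + 570 = -359 kJ/mol.

-359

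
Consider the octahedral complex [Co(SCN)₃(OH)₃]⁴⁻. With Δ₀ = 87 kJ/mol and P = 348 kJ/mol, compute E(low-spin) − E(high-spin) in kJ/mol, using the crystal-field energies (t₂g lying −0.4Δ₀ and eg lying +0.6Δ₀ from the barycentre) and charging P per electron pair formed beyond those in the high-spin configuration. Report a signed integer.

261

Ligand charges: 3×(-1) from SCN⁻ and 3×(-1) from OH⁻ sum to -6; with overall charge -4, Co is +2.
Co²⁺: group 9, so d-count = 9 − 2 = 7.
High-spin d⁷ fills as t₂g⁵ eg² with CFSE 5(−0.4) + 2(+0.6) = -0.8Δ₀ = -70 kJ/mol.
For low-spin the configuration is t₂g⁶ eg¹: orbital energy -1.8 × 87 = -157 kJ/mol, and 1 additional pair relative to high-spin adds 348 kJ/mol, giving 191 kJ/mol.
Thus E(LS) − E(HS) = 261 kJ/mol.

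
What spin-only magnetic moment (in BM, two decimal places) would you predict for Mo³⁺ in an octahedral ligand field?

3.87 BM

Mo is in group 6, so Mo³⁺ is d³ (6 − 3 = 3).
For octahedral d³ the high- and low-spin configurations coincide.
Configuration: t₂g³ eg⁰ → 3 unpaired electrons.
μ(spin-only) = √[3(3+2)] = √15 ≈ 3.87 BM.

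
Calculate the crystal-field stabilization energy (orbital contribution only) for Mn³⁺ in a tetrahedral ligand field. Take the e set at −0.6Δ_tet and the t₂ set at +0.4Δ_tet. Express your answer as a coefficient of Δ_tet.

-0.4 Δ_tet

Mn sits in group 7; removing 3 electrons leaves Mn³⁺ with 7 − 3 = 4 d electrons.
Tetrahedral splitting is small, so the complex is high-spin.
Configuration: e² t₂².
CFSE = 2(-0.6Δ_tet) + 2(0.4Δ_tet) = -1.2Δ_tet + 0.8Δ_tet = -0.4Δ_tet.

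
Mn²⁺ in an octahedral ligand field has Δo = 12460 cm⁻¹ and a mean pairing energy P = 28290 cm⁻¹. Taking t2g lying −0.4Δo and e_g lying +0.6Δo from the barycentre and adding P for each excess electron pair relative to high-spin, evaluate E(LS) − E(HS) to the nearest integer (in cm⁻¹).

Mn²⁺: group 7, so d-count = 7 − 2 = 5.
In the high-spin limit (t2g^3 e_g^2) the orbital term is 0.0Δo = 0 cm⁻¹, with no excess pairing.
Low-spin: t2g^5 e_g^0, orbital CFSE = -2.0Δo = -24920 cm⁻¹; plus 2 excess pairs × P = +56580 cm⁻¹; total 31660 cm⁻¹.
Thus E(LS) − E(HS) = 31660 cm⁻¹.

31660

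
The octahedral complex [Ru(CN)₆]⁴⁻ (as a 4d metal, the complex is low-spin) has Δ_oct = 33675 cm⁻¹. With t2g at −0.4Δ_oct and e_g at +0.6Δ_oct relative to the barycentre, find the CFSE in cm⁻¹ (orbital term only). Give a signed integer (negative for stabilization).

-80820

Each CN⁻ contributes -1; 6 × (-1) = -6. With overall charge -4, Ru is in the +2 oxidation state.
Ru²⁺: group 8, so d-count = 8 − 2 = 6.
Configuration: t2g^6 e_g^0.
Orbital CFSE = 6(-0.4) + 0(0.6) = -2.4Δ_oct = -2.4 × 33675 = -80820 cm⁻¹.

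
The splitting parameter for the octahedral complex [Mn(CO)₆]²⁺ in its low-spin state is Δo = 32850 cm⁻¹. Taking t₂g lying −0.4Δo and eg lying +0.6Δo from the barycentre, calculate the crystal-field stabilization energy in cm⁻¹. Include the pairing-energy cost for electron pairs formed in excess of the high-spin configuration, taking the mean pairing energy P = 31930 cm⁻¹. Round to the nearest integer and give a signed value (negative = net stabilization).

-1840

CO is neutral, so the +2 overall charge sits on Mn: oxidation state +2.
Mn²⁺: group 7, so d-count = 7 − 2 = 5.
Configuration: t₂g⁵ eg⁰.
The orbital stabilization is -2.0Δo = -2.0 × 32850 = -65700 cm⁻¹.
High-spin d⁵ would be t₂g³ eg² with 0 pairs; low-spin has 2, so 2 excess pairs cost +2P = +63860 cm⁻¹.
Net CFSE = -65700 + 63860 = -1840 cm⁻¹.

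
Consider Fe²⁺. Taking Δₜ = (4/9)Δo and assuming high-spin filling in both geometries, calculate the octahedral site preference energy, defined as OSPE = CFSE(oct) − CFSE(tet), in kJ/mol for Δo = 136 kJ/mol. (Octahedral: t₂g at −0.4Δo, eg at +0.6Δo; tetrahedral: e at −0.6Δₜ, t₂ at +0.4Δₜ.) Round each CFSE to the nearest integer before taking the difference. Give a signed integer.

-18

Fe is in group 8, so Fe²⁺ is d⁶ (8 − 2 = 6).
Octahedral (high-spin): t₂g⁴ eg², CFSE = 4(−0.4) + 2(+0.6) = -0.4Δo = -0.4 × 136 = -54 kJ/mol.
Tetrahedral e³ t₂³ gives -0.6Δₜ = -0.6 × (4/9) × 136 = -36 kJ/mol.
Subtracting, OSPE = -54 − (-36) = -18 kJ/mol.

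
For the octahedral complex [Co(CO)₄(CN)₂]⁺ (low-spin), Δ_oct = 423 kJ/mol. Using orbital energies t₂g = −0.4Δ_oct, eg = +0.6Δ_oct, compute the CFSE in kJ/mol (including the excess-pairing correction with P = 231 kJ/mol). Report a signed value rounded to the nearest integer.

Ligand charges: 4×(+0) from CO and 2×(-1) from CN⁻ sum to -2; with overall charge +1, Co is +3.
Group 9 minus oxidation state +3 gives a d⁶ configuration for Co³⁺.
The d⁶ electrons fill as t₂g⁶ eg⁰.
CFSE(orbital) = 6×(-0.4Δ_oct) + 0×(0.6Δ_oct) = -2.4Δ_oct; with Δ_oct = 423 kJ/mol that is -1015 kJ/mol.
Pairing penalty: 3 pairs vs 1 in the high-spin reference → 2 extra × P = 462 kJ/mol.
Combining: -1015 + 462 = -553 kJ/mol.

-553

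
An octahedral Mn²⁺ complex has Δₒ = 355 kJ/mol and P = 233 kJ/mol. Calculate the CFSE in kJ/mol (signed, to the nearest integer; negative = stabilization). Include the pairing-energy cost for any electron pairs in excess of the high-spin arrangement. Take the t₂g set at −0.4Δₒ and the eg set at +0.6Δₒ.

Mn is in group 7, so Mn²⁺ is d⁵ (7 − 2 = 5).
Since Δₒ = 355 kJ/mol > P = 233 kJ/mol, the complex adopts the low-spin configuration.
Configuration: t₂g⁵ eg⁰.
Orbital CFSE = -2.0Δₒ = -2.0 × 355 = -710 kJ/mol.
Excess pairs vs high-spin: 2 − 0 = 2; pairing cost = +466 kJ/mol.
Net CFSE = -710 + 466 = -244 kJ/mol.

-244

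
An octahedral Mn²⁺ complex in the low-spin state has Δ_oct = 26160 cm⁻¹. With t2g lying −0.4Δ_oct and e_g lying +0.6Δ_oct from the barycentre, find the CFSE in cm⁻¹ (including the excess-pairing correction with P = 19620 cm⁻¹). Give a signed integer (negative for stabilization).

-13080

Mn sits in group 7; removing 2 electrons leaves Mn²⁺ with 7 − 2 = 5 d electrons.
Electron filling gives t2g^5 e_g^0.
CFSE(orbital) = 5×(-0.4Δ_oct) + 0×(0.6Δ_oct) = -2.0Δ_oct; with Δ_oct = 26160 cm⁻¹ that is -52320 cm⁻¹.
High-spin d⁵ would be t2g^3 e_g^2 with 0 pairs; low-spin has 2, so 2 excess pairs cost +2P = +39240 cm⁻¹.
Combining: -52320 + 39240 = -13080 cm⁻¹.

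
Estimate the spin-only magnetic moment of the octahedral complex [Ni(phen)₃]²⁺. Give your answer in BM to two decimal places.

phen is neutral, so the +2 overall charge sits on Ni: oxidation state +2.
Ni is in group 10, so Ni²⁺ is d⁸ (10 − 2 = 8).
Configuration: t2g^6 e_g^2 → 2 unpaired electrons.
μ(spin-only) = √[2(2+2)] = √8 ≈ 2.83 BM.

2.83 BM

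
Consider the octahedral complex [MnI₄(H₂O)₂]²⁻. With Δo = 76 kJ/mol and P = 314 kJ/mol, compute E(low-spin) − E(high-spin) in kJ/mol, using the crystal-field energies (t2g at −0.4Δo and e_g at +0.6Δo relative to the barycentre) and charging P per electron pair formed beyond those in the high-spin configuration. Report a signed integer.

476

Ligand charges: 4×(-1) from I⁻ and 2×(+0) from H₂O sum to -4; with overall charge -2, Mn is +2.
Mn²⁺: group 7, so d-count = 7 − 2 = 5.
High-spin: t2g^3 e_g^2, CFSE = 0.0Δo = 0 kJ/mol.
For low-spin the configuration is t2g^5 e_g^0: orbital energy -2.0 × 76 = -152 kJ/mol, and 2 additional pairs relative to high-spin add 628 kJ/mol, giving 476 kJ/mol.
E(LS) − E(HS) = 476 − (0) = 476 kJ/mol.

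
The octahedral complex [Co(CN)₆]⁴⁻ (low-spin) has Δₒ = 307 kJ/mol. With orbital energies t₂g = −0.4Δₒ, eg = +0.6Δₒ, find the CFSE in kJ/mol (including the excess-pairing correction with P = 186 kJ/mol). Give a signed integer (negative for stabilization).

-367

Each CN⁻ contributes -1; 6 × (-1) = -6. With overall charge -4, Co is in the +2 oxidation state.
Co sits in group 9; removing 2 electrons leaves Co²⁺ with 9 − 2 = 7 d electrons.
Configuration: t₂g⁶ eg¹.
Orbital CFSE = 6(-0.4) + 1(0.6) = -1.8Δₒ = -1.8 × 307 = -553 kJ/mol.
Pairing penalty: 3 pairs vs 2 in the high-spin reference → 1 extra × P = 186 kJ/mol.
Net CFSE = -553 + 186 = -367 kJ/mol.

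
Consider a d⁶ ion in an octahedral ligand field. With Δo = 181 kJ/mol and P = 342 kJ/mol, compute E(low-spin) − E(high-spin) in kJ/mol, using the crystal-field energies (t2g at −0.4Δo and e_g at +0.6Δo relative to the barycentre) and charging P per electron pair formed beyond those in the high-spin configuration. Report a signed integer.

322

High-spin d⁶ fills as t2g^4 e_g^2 with CFSE 4(−0.4) + 2(+0.6) = -0.4Δo = -72 kJ/mol.
Low-spin t2g^6 e_g^0 gives -2.4Δo = -434 kJ/mol, but forming 2 extra pairs costs 2P = 684 kJ/mol, so E(LS) = -434 + 684 = 250 kJ/mol.
Thus E(LS) − E(HS) = 322 kJ/mol.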